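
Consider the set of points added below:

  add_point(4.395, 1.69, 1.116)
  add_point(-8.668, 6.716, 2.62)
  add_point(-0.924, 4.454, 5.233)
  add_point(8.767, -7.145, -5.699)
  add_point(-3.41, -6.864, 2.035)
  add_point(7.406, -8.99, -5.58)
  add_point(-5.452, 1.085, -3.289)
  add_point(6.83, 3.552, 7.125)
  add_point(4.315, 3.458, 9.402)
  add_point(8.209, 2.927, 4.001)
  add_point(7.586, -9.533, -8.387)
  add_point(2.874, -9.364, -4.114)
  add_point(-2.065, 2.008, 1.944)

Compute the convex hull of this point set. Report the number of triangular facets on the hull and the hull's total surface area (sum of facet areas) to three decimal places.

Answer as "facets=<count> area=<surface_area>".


11 of the 13 inputs are extreme points: [0, 1, 3, 4, 5, 6, 7, 8, 9, 10, 11].

Facet areas (half cross-product norm):
  f1: (p4, p8, p1) → 94.9287
  f2: (p6, p10, p3) → 31.0719
  f3: (p6, p9, p1) → 68.2363
  f4: (p6, p4, p1) → 41.7466
  f5: (p5, p10, p3) → 3.2815
  f6: (p5, p4, p8) → 99.4317
  f7: (p0, p9, p3) → 28.7689
  f8: (p0, p6, p3) → 64.6253
  f9: (p0, p6, p9) → 7.8413
  f10: (p11, p6, p10) → 36.3073
  f11: (p11, p6, p4) → 44.7094
  f12: (p11, p5, p10) → 6.4224
  f13: (p11, p5, p4) → 11.9450
  f14: (p7, p5, p8) → 26.5636
  f15: (p7, p8, p1) → 24.0205
  f16: (p7, p9, p1) → 28.1685
  f17: (p7, p9, p3) → 15.5238
  f18: (p7, p5, p3) → 17.6570
Σ area = 651.250

Check V−E+F: 11 − 27 + 18 = 2.

facets=18 area=651.250


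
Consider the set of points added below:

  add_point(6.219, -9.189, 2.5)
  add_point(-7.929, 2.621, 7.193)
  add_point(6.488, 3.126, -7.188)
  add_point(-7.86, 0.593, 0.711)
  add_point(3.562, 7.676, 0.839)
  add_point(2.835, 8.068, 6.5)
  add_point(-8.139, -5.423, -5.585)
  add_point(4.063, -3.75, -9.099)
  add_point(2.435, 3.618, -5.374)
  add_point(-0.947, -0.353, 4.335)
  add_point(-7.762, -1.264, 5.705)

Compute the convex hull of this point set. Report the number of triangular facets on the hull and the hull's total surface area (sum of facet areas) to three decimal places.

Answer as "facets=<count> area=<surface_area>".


facets=16 area=778.644

Extreme-point indices: [0, 1, 2, 3, 4, 5, 6, 7, 8, 10] — 10 of 11 on the boundary.

Per-facet area ½‖(b−a)×(c−a)‖:
  f1: (p5, p0, p2) → 111.8027
  f2: (p5, p1, p0) → 105.4616
  f3: (p7, p2, p6) → 45.1036
  f4: (p7, p0, p6) → 82.3550
  f5: (p7, p0, p2) → 48.7030
  f6: (p8, p2, p6) → 24.5870
  f7: (p10, p0, p6) → 93.3186
  f8: (p10, p1, p6) → 18.9071
  f9: (p10, p1, p0) → 28.3702
  f10: (p3, p1, p6) → 13.1707
  f11: (p3, p8, p6) → 53.0414
  f12: (p4, p3, p8) → 45.7679
  f13: (p4, p5, p2) → 12.5601
  f14: (p4, p8, p2) → 16.1927
  f15: (p4, p5, p1) → 34.2290
  f16: (p4, p3, p1) → 45.0734
Σ area = 778.644

Euler: V−E+F = 10−24+16 = 2.


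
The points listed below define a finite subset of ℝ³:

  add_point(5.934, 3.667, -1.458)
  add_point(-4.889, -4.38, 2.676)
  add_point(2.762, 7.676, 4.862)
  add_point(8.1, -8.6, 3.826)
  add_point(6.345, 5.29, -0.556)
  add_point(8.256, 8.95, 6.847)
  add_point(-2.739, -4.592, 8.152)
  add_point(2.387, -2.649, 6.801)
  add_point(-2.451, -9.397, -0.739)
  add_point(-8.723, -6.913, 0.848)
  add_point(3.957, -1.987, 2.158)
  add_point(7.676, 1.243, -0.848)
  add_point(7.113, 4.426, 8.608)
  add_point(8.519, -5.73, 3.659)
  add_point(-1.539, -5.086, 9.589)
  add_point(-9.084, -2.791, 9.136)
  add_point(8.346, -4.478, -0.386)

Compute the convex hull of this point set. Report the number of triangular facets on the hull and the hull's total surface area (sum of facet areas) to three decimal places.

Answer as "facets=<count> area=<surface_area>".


facets=22 area=746.013

13 of the 17 inputs are extreme points: [0, 2, 3, 4, 5, 8, 9, 11, 12, 13, 14, 15, 16].

Area of each hull facet:
  f1: (p2, p5, p15) → 34.2605
  f2: (p9, p8, p0) → 52.7856
  f3: (p9, p2, p15) → 75.8269
  f4: (p9, p14, p15) → 36.3441
  f5: (p9, p14, p8) → 37.4111
  f6: (p16, p8, p0) → 50.3554
  f7: (p16, p5, p13) → 31.7155
  f8: (p12, p5, p13) → 22.1077
  f9: (p12, p5, p15) → 35.7576
  f10: (p12, p14, p15) → 46.1720
  f11: (p4, p2, p5) → 20.4761
  f12: (p4, p9, p0) → 13.7401
  f13: (p4, p9, p2) → 65.2734
  f14: (p3, p12, p13) → 9.0127
  f15: (p3, p12, p14) → 70.5925
  f16: (p3, p14, p8) → 57.2691
  f17: (p3, p16, p13) → 5.7874
  f18: (p3, p16, p8) → 33.3250
  f19: (p11, p16, p0) → 4.3405
  f20: (p11, p4, p0) → 2.5716
  f21: (p11, p16, p5) → 24.2901
  f22: (p11, p4, p5) → 16.5981
Σ area = 746.013

Euler: V−E+F = 13−33+22 = 2.


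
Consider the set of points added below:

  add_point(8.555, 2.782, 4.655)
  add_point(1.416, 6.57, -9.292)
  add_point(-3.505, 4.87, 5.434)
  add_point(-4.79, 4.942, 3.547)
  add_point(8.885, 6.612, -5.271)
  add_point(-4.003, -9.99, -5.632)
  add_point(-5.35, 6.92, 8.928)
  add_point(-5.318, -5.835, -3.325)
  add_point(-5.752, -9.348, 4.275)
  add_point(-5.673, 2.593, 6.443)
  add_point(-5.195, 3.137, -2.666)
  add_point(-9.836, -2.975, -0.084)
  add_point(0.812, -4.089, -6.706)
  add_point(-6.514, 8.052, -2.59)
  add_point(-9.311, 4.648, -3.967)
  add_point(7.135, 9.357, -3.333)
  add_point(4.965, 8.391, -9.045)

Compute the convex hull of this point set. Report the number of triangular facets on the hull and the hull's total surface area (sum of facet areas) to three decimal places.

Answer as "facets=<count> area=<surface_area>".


Hull vertices (12/17): indices [0, 1, 4, 5, 6, 8, 11, 12, 13, 14, 15, 16].

Facet areas (half cross-product norm):
  f1: (p12, p1, p5) → 24.6716
  f2: (p12, p0, p4) → 70.2274
  f3: (p12, p0, p5) → 49.1651
  f4: (p8, p5, p11) → 41.0252
  f5: (p8, p0, p5) → 94.3210
  f6: (p15, p0, p4) → 19.6200
  f7: (p16, p15, p4) → 10.6161
  f8: (p16, p12, p4) → 37.5221
  f9: (p16, p12, p1) → 19.2997
  f10: (p6, p15, p0) → 78.7082
  f11: (p6, p8, p0) → 121.3075
  f12: (p6, p8, p11) → 61.5876
  f13: (p13, p16, p1) → 17.2554
  f14: (p13, p16, p15) → 40.3305
  f15: (p13, p6, p15) → 79.8071
  f16: (p14, p6, p11) → 56.5831
  f17: (p14, p13, p6) → 25.7383
  f18: (p14, p5, p11) → 43.4235
  f19: (p14, p1, p5) → 93.0819
  f20: (p14, p13, p1) → 23.8808
Σ area = 1008.172

Euler: V−E+F = 12−30+20 = 2.

facets=20 area=1008.172


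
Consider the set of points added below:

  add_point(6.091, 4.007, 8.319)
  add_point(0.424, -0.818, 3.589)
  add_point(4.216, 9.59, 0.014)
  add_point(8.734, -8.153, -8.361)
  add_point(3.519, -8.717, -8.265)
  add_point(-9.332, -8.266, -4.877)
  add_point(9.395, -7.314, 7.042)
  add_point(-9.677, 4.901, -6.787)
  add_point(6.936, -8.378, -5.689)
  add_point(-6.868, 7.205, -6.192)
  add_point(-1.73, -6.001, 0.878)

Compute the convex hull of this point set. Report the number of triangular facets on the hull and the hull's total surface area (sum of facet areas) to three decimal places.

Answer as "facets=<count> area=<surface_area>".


Hull vertices (11/11): indices [0, 1, 2, 3, 4, 5, 6, 7, 8, 9, 10].

Per-facet area ½‖(b−a)×(c−a)‖:
  f1: (p3, p2, p6) → 138.5496
  f2: (p0, p2, p6) → 52.7475
  f3: (p9, p3, p7) → 40.3374
  f4: (p9, p3, p2) → 128.2232
  f5: (p9, p0, p7) → 31.0226
  f6: (p9, p0, p2) → 58.8112
  f7: (p4, p5, p6) → 108.8068
  f8: (p4, p3, p7) → 39.3767
  f9: (p4, p5, p7) → 88.4703
  f10: (p10, p5, p6) → 22.3342
  f11: (p10, p0, p6) → 72.6123
  f12: (p8, p3, p6) → 15.0197
  f13: (p8, p4, p6) → 18.6531
  f14: (p8, p4, p3) → 6.9214
  f15: (p1, p10, p5) → 21.3328
  f16: (p1, p10, p0) → 11.3770
  f17: (p1, p5, p7) → 91.1246
  f18: (p1, p0, p7) → 56.2429
Σ area = 1001.963

Check V−E+F: 11 − 27 + 18 = 2.

facets=18 area=1001.963


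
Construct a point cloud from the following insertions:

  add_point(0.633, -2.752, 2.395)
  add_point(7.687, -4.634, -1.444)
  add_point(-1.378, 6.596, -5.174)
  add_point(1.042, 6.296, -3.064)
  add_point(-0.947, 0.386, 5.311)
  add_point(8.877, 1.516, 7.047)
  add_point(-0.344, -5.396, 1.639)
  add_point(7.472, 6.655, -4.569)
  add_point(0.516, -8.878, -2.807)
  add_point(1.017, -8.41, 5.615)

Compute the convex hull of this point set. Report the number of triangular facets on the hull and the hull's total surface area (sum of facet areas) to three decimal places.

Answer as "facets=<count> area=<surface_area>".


9 of the 10 inputs are extreme points: [1, 2, 3, 4, 5, 6, 7, 8, 9].

Per-facet area ½‖(b−a)×(c−a)‖:
  f1: (p7, p8, p2) → 69.4027
  f2: (p3, p7, p2) → 8.7190
  f3: (p3, p7, p5) → 41.9442
  f4: (p3, p4, p2) → 15.1627
  f5: (p3, p4, p5) → 52.0900
  f6: (p1, p7, p5) → 58.0157
  f7: (p1, p7, p8) → 44.7547
  f8: (p9, p4, p5) → 44.9985
  f9: (p9, p1, p5) → 53.0572
  f10: (p9, p1, p8) → 34.6386
  f11: (p6, p9, p8) → 14.4618
  f12: (p6, p9, p4) → 17.6859
  f13: (p6, p8, p2) → 39.0175
  f14: (p6, p4, p2) → 41.9052
Σ area = 535.854

Check V−E+F: 9 − 21 + 14 = 2.

facets=14 area=535.854


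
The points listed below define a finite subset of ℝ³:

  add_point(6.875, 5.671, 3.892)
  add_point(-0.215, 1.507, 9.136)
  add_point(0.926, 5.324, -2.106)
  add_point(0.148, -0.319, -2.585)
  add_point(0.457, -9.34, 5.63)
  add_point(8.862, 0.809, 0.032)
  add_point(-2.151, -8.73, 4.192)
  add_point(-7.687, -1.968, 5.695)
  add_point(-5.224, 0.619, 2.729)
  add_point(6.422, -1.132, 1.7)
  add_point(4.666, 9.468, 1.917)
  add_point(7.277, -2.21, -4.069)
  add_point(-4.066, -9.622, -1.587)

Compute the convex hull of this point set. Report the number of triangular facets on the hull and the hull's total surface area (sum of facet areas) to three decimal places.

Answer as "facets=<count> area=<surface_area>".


Hull vertices (12/13): indices [0, 1, 2, 3, 4, 5, 6, 7, 8, 10, 11, 12].

Area of each hull facet:
  f1: (p1, p10, p7) → 48.9027
  f2: (p4, p1, p7) → 45.8196
  f3: (p0, p10, p5) → 13.7271
  f4: (p0, p1, p10) → 22.8903
  f5: (p0, p4, p5) → 46.3339
  f6: (p0, p4, p1) → 54.5831
  f7: (p8, p10, p7) → 18.3338
  f8: (p8, p12, p7) → 25.3658
  f9: (p11, p10, p5) → 22.3250
  f10: (p11, p4, p5) → 36.7067
  f11: (p11, p12, p4) → 55.9507
  f12: (p6, p4, p7) → 10.6966
  f13: (p6, p12, p7) → 27.2030
  f14: (p6, p12, p4) → 6.8384
  f15: (p2, p8, p10) → 29.2164
  f16: (p2, p11, p10) → 33.7022
  f17: (p2, p8, p12) → 49.9913
  f18: (p3, p11, p12) → 37.9670
  f19: (p3, p2, p12) → 9.7879
  f20: (p3, p2, p11) → 21.3047
Σ area = 617.646

Euler: V−E+F = 12−30+20 = 2.

facets=20 area=617.646


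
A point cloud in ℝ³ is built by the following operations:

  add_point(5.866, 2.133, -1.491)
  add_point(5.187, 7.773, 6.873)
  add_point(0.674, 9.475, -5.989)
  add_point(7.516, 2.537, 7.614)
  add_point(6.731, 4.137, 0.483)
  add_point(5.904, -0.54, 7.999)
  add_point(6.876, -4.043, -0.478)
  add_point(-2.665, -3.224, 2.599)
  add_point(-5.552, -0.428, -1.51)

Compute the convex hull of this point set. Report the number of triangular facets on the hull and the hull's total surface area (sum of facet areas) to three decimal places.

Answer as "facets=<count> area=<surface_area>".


Hull vertices (9/9): indices [0, 1, 2, 3, 4, 5, 6, 7, 8].

Per-facet area ½‖(b−a)×(c−a)‖:
  f1: (p6, p2, p8) → 79.1909
  f2: (p1, p2, p8) → 82.8482
  f3: (p7, p6, p8) → 27.5985
  f4: (p7, p1, p8) → 40.4524
  f5: (p4, p6, p3) → 30.1074
  f6: (p4, p1, p3) → 19.7736
  f7: (p4, p1, p2) → 38.3534
  f8: (p5, p6, p3) → 15.8413
  f9: (p5, p7, p6) → 42.2663
  f10: (p5, p1, p3) → 7.8742
  f11: (p5, p7, p1) → 43.8211
  f12: (p0, p6, p2) → 15.9840
  f13: (p0, p4, p2) → 14.7797
  f14: (p0, p4, p6) → 8.0275
Σ area = 466.919

Check V−E+F: 9 − 21 + 14 = 2.

facets=14 area=466.919


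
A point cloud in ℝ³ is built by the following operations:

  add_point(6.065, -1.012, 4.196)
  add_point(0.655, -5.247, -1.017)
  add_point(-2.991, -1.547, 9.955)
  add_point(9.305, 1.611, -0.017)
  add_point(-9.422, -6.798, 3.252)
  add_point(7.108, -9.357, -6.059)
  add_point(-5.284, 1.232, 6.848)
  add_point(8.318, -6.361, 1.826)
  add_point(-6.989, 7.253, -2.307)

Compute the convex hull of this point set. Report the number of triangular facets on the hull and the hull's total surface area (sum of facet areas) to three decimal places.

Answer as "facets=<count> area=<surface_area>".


facets=12 area=709.454

Hull vertices (8/9): indices [0, 2, 3, 4, 5, 6, 7, 8].

Per-facet area ½‖(b−a)×(c−a)‖:
  f1: (p5, p8, p4) → 143.7980
  f2: (p5, p8, p3) → 110.4020
  f3: (p6, p8, p3) → 87.1294
  f4: (p6, p2, p3) → 37.9633
  f5: (p6, p8, p4) → 53.7476
  f6: (p6, p2, p4) → 23.1138
  f7: (p7, p5, p3) → 34.7165
  f8: (p7, p5, p4) → 75.6316
  f9: (p7, p2, p4) → 78.5417
  f10: (p0, p2, p3) → 16.0474
  f11: (p0, p7, p3) → 18.5072
  f12: (p0, p7, p2) → 29.8556
Σ area = 709.454

Check V−E+F: 8 − 18 + 12 = 2.


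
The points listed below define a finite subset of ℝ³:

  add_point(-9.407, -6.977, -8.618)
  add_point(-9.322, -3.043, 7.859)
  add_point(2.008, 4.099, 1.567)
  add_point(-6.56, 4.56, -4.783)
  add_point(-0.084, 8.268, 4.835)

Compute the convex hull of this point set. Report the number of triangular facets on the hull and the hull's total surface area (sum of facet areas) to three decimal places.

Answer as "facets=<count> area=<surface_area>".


facets=6 area=428.450

Points on the hull: [0, 1, 2, 3, 4] (5 of 5).

Area of each hull facet:
  f1: (p1, p2, p0) → 119.6565
  f2: (p1, p4, p2) → 41.5109
  f3: (p3, p2, p0) → 63.0078
  f4: (p3, p4, p2) → 30.3942
  f5: (p3, p1, p0) → 90.6951
  f6: (p3, p1, p4) → 83.1854
Σ area = 428.450

Euler characteristic 5−9+6 = 2 ✓


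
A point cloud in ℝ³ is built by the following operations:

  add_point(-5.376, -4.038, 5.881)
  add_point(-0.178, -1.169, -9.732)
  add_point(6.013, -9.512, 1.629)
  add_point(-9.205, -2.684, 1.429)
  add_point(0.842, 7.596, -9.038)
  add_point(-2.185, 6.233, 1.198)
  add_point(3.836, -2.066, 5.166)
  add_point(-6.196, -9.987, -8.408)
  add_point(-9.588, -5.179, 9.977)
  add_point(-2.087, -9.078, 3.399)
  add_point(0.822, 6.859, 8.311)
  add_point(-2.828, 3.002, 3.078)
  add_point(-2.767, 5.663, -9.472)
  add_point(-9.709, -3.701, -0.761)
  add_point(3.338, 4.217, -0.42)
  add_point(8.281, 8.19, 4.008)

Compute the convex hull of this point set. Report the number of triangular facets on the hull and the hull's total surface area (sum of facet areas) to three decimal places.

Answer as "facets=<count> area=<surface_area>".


facets=22 area=1096.619

13 of the 16 inputs are extreme points: [1, 2, 3, 4, 5, 6, 7, 8, 9, 10, 12, 13, 15].

Triangle areas on the boundary:
  f1: (p8, p7, p13) → 43.9402
  f2: (p2, p4, p15) → 132.1099
  f3: (p3, p8, p13) → 7.5445
  f4: (p10, p4, p15) → 65.4798
  f5: (p9, p8, p7) → 62.2253
  f6: (p9, p2, p7) → 51.6875
  f7: (p9, p2, p8) → 24.5925
  f8: (p1, p2, p7) → 78.7254
  f9: (p1, p2, p4) → 61.4337
  f10: (p6, p2, p8) → 61.1446
  f11: (p6, p10, p8) → 71.1321
  f12: (p6, p2, p15) → 36.2698
  f13: (p6, p10, p15) → 41.5510
  f14: (p5, p3, p8) → 48.7631
  f15: (p5, p10, p8) → 60.5029
  f16: (p5, p10, p4) → 27.3887
  f17: (p12, p5, p4) → 21.6772
  f18: (p12, p7, p13) → 74.7172
  f19: (p12, p3, p13) → 17.6901
  f20: (p12, p5, p3) → 60.6416
  f21: (p12, p1, p7) → 32.4845
  f22: (p12, p1, p4) → 14.9173
Σ area = 1096.619

Check V−E+F: 13 − 33 + 22 = 2.


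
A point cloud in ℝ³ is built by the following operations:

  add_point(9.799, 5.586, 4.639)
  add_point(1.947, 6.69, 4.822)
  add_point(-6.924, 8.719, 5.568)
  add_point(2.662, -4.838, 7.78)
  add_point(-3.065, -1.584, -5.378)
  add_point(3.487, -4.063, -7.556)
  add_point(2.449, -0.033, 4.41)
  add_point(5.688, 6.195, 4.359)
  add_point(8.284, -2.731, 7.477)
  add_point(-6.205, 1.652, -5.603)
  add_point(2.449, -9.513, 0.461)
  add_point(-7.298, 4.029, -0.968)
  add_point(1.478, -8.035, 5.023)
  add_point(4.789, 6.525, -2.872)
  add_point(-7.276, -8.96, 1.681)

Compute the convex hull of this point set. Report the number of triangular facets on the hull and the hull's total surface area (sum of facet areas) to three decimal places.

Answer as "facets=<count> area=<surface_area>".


facets=20 area=882.964

Points on the hull: [0, 2, 3, 4, 5, 8, 9, 10, 11, 12, 13, 14] (12 of 15).

Facet areas (half cross-product norm):
  f1: (p13, p5, p0) → 50.4375
  f2: (p2, p13, p0) → 66.2635
  f3: (p14, p2, p11) → 48.7250
  f4: (p14, p2, p3) → 100.1488
  f5: (p14, p5, p10) → 47.1059
  f6: (p14, p4, p5) → 38.5841
  f7: (p8, p5, p0) → 69.5537
  f8: (p8, p5, p10) → 55.0275
  f9: (p8, p2, p0) → 75.9680
  f10: (p8, p2, p3) → 48.8147
  f11: (p9, p13, p5) → 60.1010
  f12: (p9, p4, p5) → 8.7608
  f13: (p9, p2, p11) → 6.1939
  f14: (p9, p2, p13) → 76.4807
  f15: (p9, p14, p11) → 34.0272
  f16: (p9, p14, p4) → 24.1674
  f17: (p12, p14, p10) → 22.6746
  f18: (p12, p14, p3) → 17.2949
  f19: (p12, p8, p10) → 21.0483
  f20: (p12, p8, p3) → 11.5869
Σ area = 882.964

Check V−E+F: 12 − 30 + 20 = 2.


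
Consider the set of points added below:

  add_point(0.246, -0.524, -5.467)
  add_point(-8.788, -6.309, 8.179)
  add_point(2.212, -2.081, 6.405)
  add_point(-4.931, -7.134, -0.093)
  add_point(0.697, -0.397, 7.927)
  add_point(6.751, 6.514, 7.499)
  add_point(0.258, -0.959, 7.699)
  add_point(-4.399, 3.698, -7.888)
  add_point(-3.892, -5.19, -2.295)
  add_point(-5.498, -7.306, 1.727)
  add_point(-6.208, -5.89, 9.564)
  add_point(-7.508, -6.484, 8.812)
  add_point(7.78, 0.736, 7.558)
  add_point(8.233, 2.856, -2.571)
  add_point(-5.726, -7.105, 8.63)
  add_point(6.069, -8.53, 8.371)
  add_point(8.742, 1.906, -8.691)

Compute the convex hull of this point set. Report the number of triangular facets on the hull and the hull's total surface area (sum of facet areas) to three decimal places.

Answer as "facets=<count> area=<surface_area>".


facets=22 area=871.042

Points on the hull: [1, 3, 5, 7, 8, 9, 10, 11, 12, 13, 14, 15, 16] (13 of 17).

Facet areas (half cross-product norm):
  f1: (p7, p5, p1) → 166.1213
  f2: (p7, p5, p16) → 110.0842
  f3: (p3, p15, p16) → 124.9392
  f4: (p3, p7, p1) → 53.9986
  f5: (p10, p5, p1) → 19.8336
  f6: (p10, p5, p15) → 93.9262
  f7: (p12, p15, p16) → 76.0947
  f8: (p12, p5, p15) → 9.9408
  f9: (p14, p10, p15) → 8.7439
  f10: (p8, p7, p16) → 69.2578
  f11: (p8, p3, p16) → 13.7293
  f12: (p8, p3, p7) → 7.5516
  f13: (p13, p5, p16) → 6.7106
  f14: (p13, p12, p16) → 11.3862
  f15: (p13, p12, p5) → 29.7608
  f16: (p9, p3, p15) → 12.4937
  f17: (p9, p14, p15) → 40.9868
  f18: (p9, p3, p1) → 1.9531
  f19: (p9, p14, p1) → 10.9831
  f20: (p11, p10, p1) → 0.5597
  f21: (p11, p14, p1) → 0.7527
  f22: (p11, p14, p10) → 1.2345
Σ area = 871.042

Euler: V−E+F = 13−33+22 = 2.


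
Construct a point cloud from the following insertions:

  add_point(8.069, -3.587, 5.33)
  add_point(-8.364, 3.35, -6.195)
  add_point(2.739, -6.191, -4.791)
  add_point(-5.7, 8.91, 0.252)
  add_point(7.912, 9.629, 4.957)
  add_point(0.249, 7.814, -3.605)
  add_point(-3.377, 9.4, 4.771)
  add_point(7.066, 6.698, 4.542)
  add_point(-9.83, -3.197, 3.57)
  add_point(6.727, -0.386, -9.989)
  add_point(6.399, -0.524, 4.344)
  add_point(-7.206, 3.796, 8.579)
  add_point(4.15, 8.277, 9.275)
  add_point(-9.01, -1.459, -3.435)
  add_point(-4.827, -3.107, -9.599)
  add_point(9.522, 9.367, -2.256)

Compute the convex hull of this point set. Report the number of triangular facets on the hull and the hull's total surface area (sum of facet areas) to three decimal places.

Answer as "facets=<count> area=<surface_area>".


facets=24 area=1103.048

Hull vertices (14/16): indices [0, 1, 2, 3, 4, 5, 6, 8, 9, 11, 12, 13, 14, 15].

Facet areas (half cross-product norm):
  f1: (p0, p2, p8) → 89.3727
  f2: (p13, p1, p8) → 14.5578
  f3: (p9, p0, p15) → 89.2600
  f4: (p9, p0, p2) → 50.6985
  f5: (p11, p1, p8) → 53.2730
  f6: (p11, p0, p8) → 76.4183
  f7: (p11, p0, p12) → 79.9052
  f8: (p3, p11, p1) → 42.8022
  f9: (p4, p0, p15) → 48.8873
  f10: (p4, p0, p12) → 37.7383
  f11: (p14, p13, p1) → 20.4625
  f12: (p14, p9, p1) → 46.5656
  f13: (p14, p9, p2) → 41.0009
  f14: (p14, p2, p8) → 65.5238
  f15: (p14, p13, p8) → 17.0122
  f16: (p5, p3, p15) → 24.0544
  f17: (p5, p3, p1) → 31.0934
  f18: (p5, p9, p15) → 54.8404
  f19: (p5, p9, p1) → 61.4650
  f20: (p6, p4, p12) → 25.7575
  f21: (p6, p11, p12) → 34.3060
  f22: (p6, p3, p11) → 19.6675
  f23: (p6, p3, p15) → 37.4802
  f24: (p6, p4, p15) → 40.9052
Σ area = 1103.048

Check V−E+F: 14 − 36 + 24 = 2.


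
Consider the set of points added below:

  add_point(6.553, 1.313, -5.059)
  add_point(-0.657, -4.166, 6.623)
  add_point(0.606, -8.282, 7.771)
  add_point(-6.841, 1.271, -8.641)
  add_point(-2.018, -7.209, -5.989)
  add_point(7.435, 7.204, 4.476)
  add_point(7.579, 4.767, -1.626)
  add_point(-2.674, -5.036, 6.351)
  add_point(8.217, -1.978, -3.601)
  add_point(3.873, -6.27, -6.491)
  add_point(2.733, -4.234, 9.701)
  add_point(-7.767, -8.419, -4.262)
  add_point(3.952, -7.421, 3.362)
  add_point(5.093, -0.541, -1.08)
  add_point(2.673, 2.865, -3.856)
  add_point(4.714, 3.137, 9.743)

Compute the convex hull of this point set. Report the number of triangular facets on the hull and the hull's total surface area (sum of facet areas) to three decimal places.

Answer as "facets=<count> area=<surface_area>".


facets=22 area=804.913

Hull vertices (13/16): indices [0, 2, 3, 4, 5, 6, 7, 8, 9, 10, 11, 12, 15].

Per-facet area ½‖(b−a)×(c−a)‖:
  f1: (p6, p5, p8) → 18.2641
  f2: (p6, p3, p5) → 47.9836
  f3: (p4, p3, p11) → 30.2753
  f4: (p4, p9, p11) → 3.7793
  f5: (p4, p9, p3) → 28.7109
  f6: (p0, p6, p8) → 9.5894
  f7: (p0, p6, p3) → 31.9203
  f8: (p0, p9, p8) → 13.3282
  f9: (p0, p9, p3) → 52.7239
  f10: (p15, p5, p8) → 43.8958
  f11: (p15, p10, p8) → 53.9246
  f12: (p15, p3, p5) → 72.8158
  f13: (p12, p10, p8) → 31.4937
  f14: (p12, p10, p2) → 13.8617
  f15: (p12, p9, p8) → 31.3119
  f16: (p12, p2, p11) → 39.1228
  f17: (p12, p9, p11) → 58.5754
  f18: (p7, p2, p11) → 27.6800
  f19: (p7, p10, p2) → 11.8593
  f20: (p7, p15, p10) → 22.9862
  f21: (p7, p3, p11) → 65.2131
  f22: (p7, p15, p3) → 95.5973
Σ area = 804.913

Euler: V−E+F = 13−33+22 = 2.


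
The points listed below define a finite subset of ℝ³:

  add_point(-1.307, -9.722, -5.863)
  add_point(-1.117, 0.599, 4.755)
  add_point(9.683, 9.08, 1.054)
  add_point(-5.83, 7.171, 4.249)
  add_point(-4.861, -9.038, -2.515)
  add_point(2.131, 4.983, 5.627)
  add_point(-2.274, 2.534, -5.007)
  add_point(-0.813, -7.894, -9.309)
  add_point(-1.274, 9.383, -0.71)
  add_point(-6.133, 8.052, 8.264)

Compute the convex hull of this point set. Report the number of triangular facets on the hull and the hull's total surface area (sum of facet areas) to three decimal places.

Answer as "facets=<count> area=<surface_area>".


Points on the hull: [0, 1, 2, 3, 4, 5, 6, 7, 8, 9] (10 of 10).

Triangle areas on the boundary:
  f1: (p8, p2, p9) → 54.0495
  f2: (p6, p8, p2) → 44.4694
  f3: (p4, p1, p9) → 46.6058
  f4: (p4, p1, p0) → 29.8845
  f5: (p5, p0, p2) → 90.7976
  f6: (p5, p1, p0) → 30.2347
  f7: (p5, p2, p9) → 32.3631
  f8: (p5, p1, p9) → 24.8086
  f9: (p3, p8, p9) → 10.9476
  f10: (p3, p6, p8) → 28.8623
  f11: (p3, p4, p9) → 29.6439
  f12: (p3, p4, p6) → 65.4477
  f13: (p7, p4, p0) → 7.5959
  f14: (p7, p4, p6) → 43.9399
  f15: (p7, p0, p2) → 44.2090
  f16: (p7, p6, p2) → 75.6420
Σ area = 659.501

Euler characteristic 10−24+16 = 2 ✓

facets=16 area=659.501


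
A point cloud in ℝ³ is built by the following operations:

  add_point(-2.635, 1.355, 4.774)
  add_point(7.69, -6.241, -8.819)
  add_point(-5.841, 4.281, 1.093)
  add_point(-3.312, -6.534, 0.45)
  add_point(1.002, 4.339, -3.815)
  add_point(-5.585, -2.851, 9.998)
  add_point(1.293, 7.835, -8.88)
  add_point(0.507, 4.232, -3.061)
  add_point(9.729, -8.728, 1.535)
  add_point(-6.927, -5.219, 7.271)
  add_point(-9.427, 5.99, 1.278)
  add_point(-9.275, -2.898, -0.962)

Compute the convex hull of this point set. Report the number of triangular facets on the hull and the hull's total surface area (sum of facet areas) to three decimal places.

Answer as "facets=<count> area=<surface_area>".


facets=16 area=842.068

Points on the hull: [0, 1, 3, 4, 5, 6, 8, 9, 10, 11] (10 of 12).

Facet areas (half cross-product norm):
  f1: (p11, p6, p10) → 68.1012
  f2: (p0, p6, p10) → 64.9192
  f3: (p0, p5, p10) → 31.5112
  f4: (p0, p5, p8) → 59.3860
  f5: (p1, p6, p8) → 80.2044
  f6: (p1, p11, p6) → 124.6762
  f7: (p9, p5, p8) → 34.5939
  f8: (p9, p5, p10) → 24.7196
  f9: (p9, p11, p10) → 40.6380
  f10: (p4, p6, p8) → 37.1673
  f11: (p4, p0, p8) → 76.8009
  f12: (p4, p0, p6) → 12.4122
  f13: (p3, p1, p11) → 44.3415
  f14: (p3, p9, p11) → 26.6195
  f15: (p3, p1, p8) → 68.5968
  f16: (p3, p9, p8) → 47.3799
Σ area = 842.068

Check V−E+F: 10 − 24 + 16 = 2.


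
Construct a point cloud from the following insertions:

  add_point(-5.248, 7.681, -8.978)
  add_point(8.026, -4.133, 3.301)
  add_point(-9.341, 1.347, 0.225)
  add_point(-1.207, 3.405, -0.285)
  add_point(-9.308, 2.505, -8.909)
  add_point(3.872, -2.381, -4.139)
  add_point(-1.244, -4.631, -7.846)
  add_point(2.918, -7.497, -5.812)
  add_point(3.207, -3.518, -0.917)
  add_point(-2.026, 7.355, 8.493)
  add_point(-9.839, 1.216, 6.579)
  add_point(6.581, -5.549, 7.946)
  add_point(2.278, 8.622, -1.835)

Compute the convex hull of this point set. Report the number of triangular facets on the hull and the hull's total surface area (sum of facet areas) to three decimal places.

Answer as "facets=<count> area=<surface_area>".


facets=18 area=892.433

Points on the hull: [0, 1, 2, 4, 5, 6, 7, 9, 10, 11, 12] (11 of 13).

Triangle areas on the boundary:
  f1: (p9, p12, p1) → 80.9097
  f2: (p5, p12, p1) → 49.1921
  f3: (p5, p7, p1) → 23.4841
  f4: (p2, p4, p10) → 3.7788
  f5: (p11, p9, p10) → 78.2567
  f6: (p11, p9, p1) → 39.2831
  f7: (p11, p7, p10) → 123.6771
  f8: (p11, p7, p1) → 23.3496
  f9: (p0, p5, p7) → 35.3830
  f10: (p0, p5, p12) → 58.6815
  f11: (p0, p9, p12) → 55.1102
  f12: (p0, p4, p10) → 50.9115
  f13: (p0, p9, p10) → 85.3276
  f14: (p6, p0, p7) → 22.7397
  f15: (p6, p0, p4) → 35.5279
  f16: (p6, p2, p4) → 49.0194
  f17: (p6, p7, p10) → 47.0193
  f18: (p6, p2, p10) → 30.7817
Σ area = 892.433

Euler: V−E+F = 11−27+18 = 2.


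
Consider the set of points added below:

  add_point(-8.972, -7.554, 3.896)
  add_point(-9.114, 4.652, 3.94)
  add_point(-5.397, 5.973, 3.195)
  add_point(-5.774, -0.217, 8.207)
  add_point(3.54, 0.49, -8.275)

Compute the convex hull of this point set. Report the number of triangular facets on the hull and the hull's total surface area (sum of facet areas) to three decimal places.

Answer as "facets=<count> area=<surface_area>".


facets=6 area=325.224

Hull vertices (5/5): indices [0, 1, 2, 3, 4].

Per-facet area ½‖(b−a)×(c−a)‖:
  f1: (p0, p4, p1) → 107.0637
  f2: (p3, p0, p1) → 32.9458
  f3: (p3, p0, p4) → 84.2014
  f4: (p2, p4, p1) → 25.9820
  f5: (p2, p3, p1) → 14.5553
  f6: (p2, p3, p4) → 60.4758
Σ area = 325.224

Check V−E+F: 5 − 9 + 6 = 2.


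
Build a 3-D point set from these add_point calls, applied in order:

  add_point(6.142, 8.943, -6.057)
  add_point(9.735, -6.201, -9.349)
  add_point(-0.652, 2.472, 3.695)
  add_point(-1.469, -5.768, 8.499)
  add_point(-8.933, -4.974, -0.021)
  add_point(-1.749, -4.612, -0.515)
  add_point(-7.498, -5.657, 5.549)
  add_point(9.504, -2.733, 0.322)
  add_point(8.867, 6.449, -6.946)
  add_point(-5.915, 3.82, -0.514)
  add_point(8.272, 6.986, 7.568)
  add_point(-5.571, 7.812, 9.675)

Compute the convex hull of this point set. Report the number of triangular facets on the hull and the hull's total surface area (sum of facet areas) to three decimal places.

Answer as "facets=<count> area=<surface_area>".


facets=16 area=1053.572

Points on the hull: [0, 1, 3, 4, 6, 7, 8, 9, 10, 11] (10 of 12).

Per-facet area ½‖(b−a)×(c−a)‖:
  f1: (p0, p1, p4) → 155.7736
  f2: (p9, p0, p4) → 51.1251
  f3: (p9, p11, p4) → 48.5349
  f4: (p9, p11, p0) → 76.2207
  f5: (p6, p11, p4) → 40.3375
  f6: (p6, p3, p11) → 46.4021
  f7: (p6, p1, p4) → 59.3086
  f8: (p6, p3, p1) → 70.3509
  f9: (p10, p11, p0) → 97.6797
  f10: (p10, p3, p11) → 93.4069
  f11: (p8, p0, p1) → 16.6183
  f12: (p8, p10, p0) → 26.4511
  f13: (p7, p3, p1) → 62.6427
  f14: (p7, p10, p3) → 82.6156
  f15: (p7, p8, p1) → 57.1369
  f16: (p7, p8, p10) → 68.9676
Σ area = 1053.572

Euler: V−E+F = 10−24+16 = 2.


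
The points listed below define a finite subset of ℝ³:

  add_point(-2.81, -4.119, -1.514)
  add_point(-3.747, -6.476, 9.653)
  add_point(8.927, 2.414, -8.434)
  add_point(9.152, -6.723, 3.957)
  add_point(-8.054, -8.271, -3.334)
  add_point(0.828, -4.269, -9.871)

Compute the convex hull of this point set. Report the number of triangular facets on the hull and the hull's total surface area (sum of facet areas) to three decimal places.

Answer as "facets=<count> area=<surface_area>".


6 of the 6 inputs are extreme points: [0, 1, 2, 3, 4, 5].

Area of each hull facet:
  f1: (p1, p3, p4) → 96.8500
  f2: (p1, p2, p3) → 103.5271
  f3: (p5, p3, p4) → 94.8595
  f4: (p5, p2, p4) → 43.2653
  f5: (p5, p2, p3) → 78.9168
  f6: (p0, p2, p4) → 35.9969
  f7: (p0, p1, p4) → 39.5903
  f8: (p0, p1, p2) → 69.2703
Σ area = 562.276

Euler: V−E+F = 6−12+8 = 2.

facets=8 area=562.276


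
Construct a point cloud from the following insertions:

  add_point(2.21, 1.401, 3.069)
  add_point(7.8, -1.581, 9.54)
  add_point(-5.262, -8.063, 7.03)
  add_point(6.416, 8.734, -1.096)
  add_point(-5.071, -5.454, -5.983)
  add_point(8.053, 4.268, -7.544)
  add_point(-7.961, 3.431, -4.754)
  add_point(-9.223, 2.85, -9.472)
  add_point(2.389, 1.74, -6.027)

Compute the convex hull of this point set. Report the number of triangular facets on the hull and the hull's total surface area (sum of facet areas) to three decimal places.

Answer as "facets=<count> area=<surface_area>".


Hull vertices (7/9): indices [1, 2, 3, 4, 5, 6, 7].

Area of each hull facet:
  f1: (p3, p5, p7) → 69.7116
  f2: (p1, p3, p5) → 58.7511
  f3: (p4, p5, p7) → 79.8062
  f4: (p4, p2, p7) → 56.8736
  f5: (p4, p1, p5) → 141.6429
  f6: (p4, p1, p2) → 97.9746
  f7: (p6, p2, p7) → 31.5955
  f8: (p6, p3, p7) → 33.6264
  f9: (p6, p1, p2) → 123.3150
  f10: (p6, p1, p3) → 117.2013
Σ area = 810.498

Euler characteristic 7−15+10 = 2 ✓

facets=10 area=810.498


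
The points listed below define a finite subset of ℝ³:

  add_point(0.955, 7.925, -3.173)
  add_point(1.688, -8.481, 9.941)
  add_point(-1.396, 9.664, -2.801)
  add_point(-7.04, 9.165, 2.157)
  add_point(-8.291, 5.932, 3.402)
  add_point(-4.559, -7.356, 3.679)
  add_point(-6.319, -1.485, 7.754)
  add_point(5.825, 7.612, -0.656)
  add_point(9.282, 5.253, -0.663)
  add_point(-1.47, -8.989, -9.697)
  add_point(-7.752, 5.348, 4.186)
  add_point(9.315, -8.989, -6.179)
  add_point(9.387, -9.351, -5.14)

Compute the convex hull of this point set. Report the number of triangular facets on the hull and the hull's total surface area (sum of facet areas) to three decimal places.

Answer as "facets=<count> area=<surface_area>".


13 of the 13 inputs are extreme points: [0, 1, 2, 3, 4, 5, 6, 7, 8, 9, 10, 11, 12].

Area of each hull facet:
  f1: (p5, p9, p4) → 94.2767
  f2: (p1, p9, p12) → 99.5767
  f3: (p1, p5, p9) → 53.0874
  f4: (p11, p9, p12) → 5.8485
  f5: (p3, p9, p4) → 36.8519
  f6: (p3, p9, p2) → 73.8585
  f7: (p8, p1, p12) → 122.9931
  f8: (p8, p11, p12) → 8.4152
  f9: (p6, p5, p4) → 28.9800
  f10: (p6, p1, p5) → 32.5736
  f11: (p6, p3, p1) → 46.2552
  f12: (p0, p8, p11) → 68.3916
  f13: (p0, p9, p2) → 23.5780
  f14: (p0, p11, p9) → 100.7965
  f15: (p7, p3, p1) → 127.4012
  f16: (p7, p8, p1) → 39.5180
  f17: (p7, p3, p2) → 25.5374
  f18: (p7, p0, p2) → 5.9104
  f19: (p7, p0, p8) → 7.4142
  f20: (p10, p3, p4) → 1.7402
  f21: (p10, p6, p4) → 2.2054
  f22: (p10, p6, p3) → 5.8427
Σ area = 1011.052

Euler characteristic 13−33+22 = 2 ✓

facets=22 area=1011.052


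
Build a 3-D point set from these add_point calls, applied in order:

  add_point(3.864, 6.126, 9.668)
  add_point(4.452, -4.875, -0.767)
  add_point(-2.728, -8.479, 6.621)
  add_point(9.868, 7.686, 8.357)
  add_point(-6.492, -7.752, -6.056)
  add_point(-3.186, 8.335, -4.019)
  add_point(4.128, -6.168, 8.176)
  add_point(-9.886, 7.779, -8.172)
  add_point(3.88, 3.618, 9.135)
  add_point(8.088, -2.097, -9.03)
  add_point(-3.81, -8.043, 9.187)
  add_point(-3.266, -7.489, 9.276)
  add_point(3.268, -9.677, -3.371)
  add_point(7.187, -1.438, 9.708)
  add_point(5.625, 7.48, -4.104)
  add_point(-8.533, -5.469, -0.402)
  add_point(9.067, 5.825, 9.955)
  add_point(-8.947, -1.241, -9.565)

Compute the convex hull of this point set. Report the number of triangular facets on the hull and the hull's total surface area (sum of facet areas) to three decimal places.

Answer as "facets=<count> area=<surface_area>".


facets=28 area=1272.707

16 of the 18 inputs are extreme points: [0, 2, 3, 4, 5, 6, 7, 9, 10, 11, 12, 13, 14, 15, 16, 17].

Facet areas (half cross-product norm):
  f1: (p0, p16, p3) → 6.5477
  f2: (p0, p10, p7) → 176.3046
  f3: (p4, p9, p12) → 54.0121
  f4: (p14, p9, p7) → 87.9671
  f5: (p14, p9, p3) → 67.7405
  f6: (p15, p10, p7) → 62.2709
  f7: (p15, p4, p10) → 29.5812
  f8: (p2, p4, p12) → 57.9091
  f9: (p2, p4, p10) → 12.2655
  f10: (p2, p6, p12) → 41.8183
  f11: (p2, p6, p10) → 10.3591
  f12: (p17, p9, p7) → 77.4389
  f13: (p17, p4, p9) → 61.7625
  f14: (p17, p15, p7) → 44.5074
  f15: (p17, p15, p4) → 25.0552
  f16: (p13, p6, p10) → 18.0500
  f17: (p13, p16, p3) → 6.3486
  f18: (p13, p9, p3) → 89.4945
  f19: (p13, p9, p12) → 84.5713
  f20: (p13, p6, p12) → 30.1060
  f21: (p5, p14, p7) → 19.4049
  f22: (p5, p14, p3) → 55.4003
  f23: (p5, p0, p7) → 33.6487
  f24: (p5, p0, p3) → 48.1837
  f25: (p11, p13, p16) → 32.2947
  f26: (p11, p13, p10) → 1.3057
  f27: (p11, p0, p16) → 36.5480
  f28: (p11, p0, p10) → 1.8107
Σ area = 1272.707

Euler characteristic 16−42+28 = 2 ✓


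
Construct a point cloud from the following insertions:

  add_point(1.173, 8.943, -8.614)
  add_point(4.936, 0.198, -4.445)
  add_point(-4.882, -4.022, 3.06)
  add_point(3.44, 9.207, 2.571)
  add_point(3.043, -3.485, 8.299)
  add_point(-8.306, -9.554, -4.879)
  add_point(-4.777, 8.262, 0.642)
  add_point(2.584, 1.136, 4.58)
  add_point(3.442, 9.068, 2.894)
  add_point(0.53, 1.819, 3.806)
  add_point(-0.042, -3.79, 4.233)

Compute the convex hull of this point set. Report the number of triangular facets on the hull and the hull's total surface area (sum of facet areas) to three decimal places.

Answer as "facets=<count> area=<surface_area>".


facets=12 area=676.868

8 of the 11 inputs are extreme points: [0, 1, 2, 3, 4, 5, 6, 8].

Triangle areas on the boundary:
  f1: (p0, p1, p5) → 83.8177
  f2: (p4, p1, p5) → 106.6777
  f3: (p6, p0, p5) → 104.2512
  f4: (p2, p4, p5) → 33.1597
  f5: (p2, p6, p5) → 59.3763
  f6: (p2, p6, p4) → 59.5090
  f7: (p8, p6, p4) → 58.5171
  f8: (p8, p4, p1) → 70.9626
  f9: (p3, p0, p1) → 53.1096
  f10: (p3, p8, p1) → 1.9607
  f11: (p3, p6, p0) → 44.0552
  f12: (p3, p8, p6) → 1.4715
Σ area = 676.868

Euler: V−E+F = 8−18+12 = 2.


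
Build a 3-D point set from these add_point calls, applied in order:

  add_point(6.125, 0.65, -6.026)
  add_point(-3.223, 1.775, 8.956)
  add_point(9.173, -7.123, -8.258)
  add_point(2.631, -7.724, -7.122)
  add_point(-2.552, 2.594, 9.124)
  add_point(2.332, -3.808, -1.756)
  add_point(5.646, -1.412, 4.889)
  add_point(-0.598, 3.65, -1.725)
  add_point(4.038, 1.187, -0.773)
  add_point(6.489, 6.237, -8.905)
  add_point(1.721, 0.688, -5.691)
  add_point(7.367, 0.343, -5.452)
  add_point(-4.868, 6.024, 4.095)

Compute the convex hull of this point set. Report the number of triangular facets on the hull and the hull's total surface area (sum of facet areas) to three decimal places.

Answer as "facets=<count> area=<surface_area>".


Hull vertices (9/13): indices [1, 2, 3, 4, 6, 9, 10, 11, 12].

Facet areas (half cross-product norm):
  f1: (p4, p9, p12) → 52.5779
  f2: (p6, p4, p9) → 77.5292
  f3: (p3, p9, p2) → 45.2638
  f4: (p3, p6, p2) → 46.0705
  f5: (p11, p9, p2) → 21.6984
  f6: (p11, p6, p2) → 42.4079
  f7: (p11, p6, p9) → 29.0477
  f8: (p10, p9, p12) → 48.9882
  f9: (p10, p3, p12) → 45.0982
  f10: (p10, p3, p9) → 28.6261
  f11: (p1, p4, p12) → 3.4850
  f12: (p1, p3, p12) → 63.6553
  f13: (p1, p6, p4) → 5.3389
  f14: (p1, p3, p6) → 68.1386
Σ area = 577.926

Euler: V−E+F = 9−21+14 = 2.

facets=14 area=577.926


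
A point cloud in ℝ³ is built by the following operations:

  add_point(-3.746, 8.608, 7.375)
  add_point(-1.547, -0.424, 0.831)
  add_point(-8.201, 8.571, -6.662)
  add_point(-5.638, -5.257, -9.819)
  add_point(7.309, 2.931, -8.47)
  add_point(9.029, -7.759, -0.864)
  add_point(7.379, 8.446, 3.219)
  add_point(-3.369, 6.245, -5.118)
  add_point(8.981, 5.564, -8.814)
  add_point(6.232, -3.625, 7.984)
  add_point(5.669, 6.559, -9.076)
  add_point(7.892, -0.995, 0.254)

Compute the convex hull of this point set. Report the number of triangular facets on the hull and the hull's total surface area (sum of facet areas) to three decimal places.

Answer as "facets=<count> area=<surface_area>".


Points on the hull: [0, 1, 2, 3, 4, 5, 6, 8, 9, 10] (10 of 12).

Facet areas (half cross-product norm):
  f1: (p0, p3, p2) → 104.8114
  f2: (p9, p3, p5) → 87.1003
  f3: (p4, p3, p5) → 97.9549
  f4: (p4, p8, p5) → 15.3809
  f5: (p4, p8, p3) → 11.1993
  f6: (p10, p3, p2) → 96.1483
  f7: (p10, p8, p3) → 25.2666
  f8: (p1, p0, p3) → 47.3054
  f9: (p1, p9, p3) → 50.3863
  f10: (p1, p9, p0) → 62.7624
  f11: (p6, p9, p0) → 75.8386
  f12: (p6, p10, p8) → 21.4892
  f13: (p6, p0, p2) → 87.3466
  f14: (p6, p10, p2) → 89.1491
  f15: (p6, p8, p5) → 92.4652
  f16: (p6, p9, p5) → 66.1355
Σ area = 1030.740

Check V−E+F: 10 − 24 + 16 = 2.

facets=16 area=1030.740


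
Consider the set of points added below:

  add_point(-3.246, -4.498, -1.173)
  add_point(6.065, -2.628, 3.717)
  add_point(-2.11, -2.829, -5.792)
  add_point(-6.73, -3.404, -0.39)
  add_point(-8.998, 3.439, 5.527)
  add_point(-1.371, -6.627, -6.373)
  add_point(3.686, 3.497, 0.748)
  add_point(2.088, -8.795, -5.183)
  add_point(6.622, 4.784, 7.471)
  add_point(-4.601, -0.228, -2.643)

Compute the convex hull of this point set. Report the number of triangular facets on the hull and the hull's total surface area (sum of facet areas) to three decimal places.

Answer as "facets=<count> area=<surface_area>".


facets=14 area=484.862

Points on the hull: [1, 2, 3, 4, 5, 6, 7, 8, 9] (9 of 10).

Per-facet area ½‖(b−a)×(c−a)‖:
  f1: (p6, p8, p4) → 50.4117
  f2: (p1, p8, p4) → 64.4810
  f3: (p1, p6, p8) → 25.1037
  f4: (p1, p6, p7) → 41.5758
  f5: (p9, p6, p4) → 48.3124
  f6: (p3, p1, p4) → 62.7676
  f7: (p3, p1, p7) → 62.4551
  f8: (p3, p5, p7) → 15.9342
  f9: (p3, p9, p4) → 20.6178
  f10: (p2, p9, p6) → 23.1968
  f11: (p2, p5, p7) → 6.6107
  f12: (p2, p6, p7) → 39.2040
  f13: (p2, p3, p5) → 13.7791
  f14: (p2, p3, p9) → 10.4121
Σ area = 484.862

Euler: V−E+F = 9−21+14 = 2.


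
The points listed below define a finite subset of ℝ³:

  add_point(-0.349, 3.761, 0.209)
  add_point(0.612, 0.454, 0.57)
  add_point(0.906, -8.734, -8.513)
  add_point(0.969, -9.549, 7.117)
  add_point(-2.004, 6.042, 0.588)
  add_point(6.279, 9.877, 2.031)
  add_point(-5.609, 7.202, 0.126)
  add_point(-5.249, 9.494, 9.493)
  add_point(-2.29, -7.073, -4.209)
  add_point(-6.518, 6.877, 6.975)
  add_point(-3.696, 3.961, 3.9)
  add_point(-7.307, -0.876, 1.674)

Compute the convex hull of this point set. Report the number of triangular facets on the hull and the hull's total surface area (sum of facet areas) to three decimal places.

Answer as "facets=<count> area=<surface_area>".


facets=12 area=751.840

Points on the hull: [2, 3, 5, 6, 7, 8, 9, 11] (8 of 12).

Area of each hull facet:
  f1: (p2, p3, p5) → 155.4530
  f2: (p7, p3, p5) → 132.3410
  f3: (p8, p3, p11) → 57.0501
  f4: (p8, p2, p11) → 10.3080
  f5: (p8, p2, p3) → 29.1427
  f6: (p9, p3, p11) → 59.9648
  f7: (p9, p7, p3) → 30.5183
  f8: (p6, p7, p5) → 57.8070
  f9: (p6, p2, p5) → 118.4276
  f10: (p6, p9, p7) → 10.9053
  f11: (p6, p2, p11) → 61.8321
  f12: (p6, p9, p11) → 28.0900
Σ area = 751.840

Euler: V−E+F = 8−18+12 = 2.
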